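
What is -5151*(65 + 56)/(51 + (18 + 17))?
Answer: -623271/86 ≈ -7247.3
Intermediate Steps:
-5151*(65 + 56)/(51 + (18 + 17)) = -623271/(51 + 35) = -623271/86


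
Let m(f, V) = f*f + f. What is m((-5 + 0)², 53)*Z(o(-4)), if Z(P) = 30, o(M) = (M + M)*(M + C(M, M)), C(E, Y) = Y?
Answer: 19500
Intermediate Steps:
o(M) = 4*M² (o(M) = (M + M)*(M + M) = (2*M)*(2*M) = 4*M²)
m(f, V) = f + f² (m(f, V) = f² + f = f + f²)
m((-5 + 0)², 53)*Z(o(-4)) = ((-5 + 0)²*(1 + (-5 + 0)²))*30 = ((-5)²*(1 + (-5)²))*30 = (25*(1 + 25))*30 = (25*26)*30 = 650*30 = 19500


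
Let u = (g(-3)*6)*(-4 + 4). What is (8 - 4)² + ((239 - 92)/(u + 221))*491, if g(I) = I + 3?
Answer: 75713/221 ≈ 342.59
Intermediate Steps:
g(I) = 3 + I
u = 0 (u = ((3 - 3)*6)*(-4 + 4) = (0*6)*0 = 0*0 = 0)
(8 - 4)² + ((239 - 92)/(u + 221))*491 = (8 - 4)² + ((239 - 92)/(0 + 221))*491 = 4² + (147/221)*491 = 16 + (147*(1/221))*491 = 16 + (147/221)*491 = 16 + 72177/221 = 75713/221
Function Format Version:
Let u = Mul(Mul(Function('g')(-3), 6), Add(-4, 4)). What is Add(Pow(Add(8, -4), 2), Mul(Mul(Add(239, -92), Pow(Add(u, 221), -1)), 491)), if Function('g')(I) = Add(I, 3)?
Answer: Rational(75713, 221) ≈ 342.59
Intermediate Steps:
Function('g')(I) = Add(3, I)
u = 0 (u = Mul(Mul(Add(3, -3), 6), Add(-4, 4)) = Mul(Mul(0, 6), 0) = Mul(0, 0) = 0)
Add(Pow(Add(8, -4), 2), Mul(Mul(Add(239, -92), Pow(Add(u, 221), -1)), 491)) = Add(Pow(Add(8, -4), 2), Mul(Mul(Add(239, -92), Pow(Add(0, 221), -1)), 491)) = Add(Pow(4, 2), Mul(Mul(147, Pow(221, -1)), 491)) = Add(16, Mul(Mul(147, Rational(1, 221)), 491)) = Add(16, Mul(Rational(147, 221), 491)) = Add(16, Rational(72177, 221)) = Rational(75713, 221)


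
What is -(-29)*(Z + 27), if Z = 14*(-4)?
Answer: -841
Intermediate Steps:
Z = -56
-(-29)*(Z + 27) = -(-29)*(-56 + 27) = -(-29)*(-29) = -1*841 = -841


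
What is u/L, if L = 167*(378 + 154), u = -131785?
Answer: -131785/88844 ≈ -1.4833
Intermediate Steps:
L = 88844 (L = 167*532 = 88844)
u/L = -131785/88844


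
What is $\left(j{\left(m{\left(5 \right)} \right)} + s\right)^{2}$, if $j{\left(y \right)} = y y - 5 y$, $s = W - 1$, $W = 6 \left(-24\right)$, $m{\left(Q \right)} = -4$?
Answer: $11881$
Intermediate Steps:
$W = -144$
$s = -145$ ($s = -144 - 1 = -145$)
$j{\left(y \right)} = y^{2} - 5 y$
$\left(j{\left(m{\left(5 \right)} \right)} + s\right)^{2} = \left(- 4 \left(-5 - 4\right) - 145\right)^{2} = \left(\left(-4\right) \left(-9\right) - 145\right)^{2} = \left(36 - 145\right)^{2} = \left(-109\right)^{2} = 11881$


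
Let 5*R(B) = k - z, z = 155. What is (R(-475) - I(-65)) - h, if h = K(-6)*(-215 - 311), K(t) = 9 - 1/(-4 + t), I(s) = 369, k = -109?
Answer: 21824/5 ≈ 4364.8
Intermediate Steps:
R(B) = -264/5 (R(B) = (-109 - 1*155)/5 = (-109 - 155)/5 = (1/5)*(-264) = -264/5)
h = -23933/5 (h = ((-37 + 9*(-6))/(-4 - 6))*(-215 - 311) = ((-37 - 54)/(-10))*(-526) = -1/10*(-91)*(-526) = (91/10)*(-526) = -23933/5 ≈ -4786.6)
(R(-475) - I(-65)) - h = (-264/5 - 1*369) - 1*(-23933/5) = (-264/5 - 369) + 23933/5 = -2109/5 + 23933/5 = 21824/5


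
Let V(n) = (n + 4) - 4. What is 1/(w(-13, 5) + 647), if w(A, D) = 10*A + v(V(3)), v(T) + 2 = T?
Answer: 1/518 ≈ 0.0019305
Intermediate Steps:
V(n) = n (V(n) = (4 + n) - 4 = n)
v(T) = -2 + T
w(A, D) = 1 + 10*A (w(A, D) = 10*A + (-2 + 3) = 10*A + 1 = 1 + 10*A)
1/(w(-13, 5) + 647) = 1/((1 + 10*(-13)) + 647) = 1/((1 - 130) + 647) = 1/(-129 + 647) = 1/518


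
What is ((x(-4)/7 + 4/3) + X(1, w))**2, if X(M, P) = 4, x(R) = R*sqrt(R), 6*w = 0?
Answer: 11968/441 - 256*I/21 ≈ 27.138 - 12.19*I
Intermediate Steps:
w = 0 (w = (1/6)*0 = 0)
x(R) = R**(3/2)
((x(-4)/7 + 4/3) + X(1, w))**2 = (((-4)**(3/2)/7 + 4/3) + 4)**2 = ((-8*I*(1/7) + 4*(1/3)) + 4)**2 = ((-8*I/7 + 4/3) + 4)**2 = ((4/3 - 8*I/7) + 4)**2 = (16/3 - 8*I/7)**2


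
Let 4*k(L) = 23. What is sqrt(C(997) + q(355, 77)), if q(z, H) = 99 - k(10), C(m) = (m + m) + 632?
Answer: sqrt(10877)/2 ≈ 52.146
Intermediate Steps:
C(m) = 632 + 2*m (C(m) = 2*m + 632 = 632 + 2*m)
k(L) = 23/4 (k(L) = (1/4)*23 = 23/4)
q(z, H) = 373/4 (q(z, H) = 99 - 1*23/4 = 99 - 23/4 = 373/4)
sqrt(C(997) + q(355, 77)) = sqrt((632 + 2*997) + 373/4) = sqrt((632 + 1994) + 373/4) = sqrt(2626 + 373/4) = sqrt(10877/4) = sqrt(10877)/2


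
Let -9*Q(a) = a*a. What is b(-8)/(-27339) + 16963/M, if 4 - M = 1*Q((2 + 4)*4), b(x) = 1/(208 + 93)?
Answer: 139589188489/559574652 ≈ 249.46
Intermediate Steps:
b(x) = 1/301
Q(a) = -a**2/9 (Q(a) = -a*a/9 = -a**2/9)
M = 68 (M = 4 - (-16*(2 + 4)**2/9) = 4 - (-(6*4)**2/9) = 4 - (-1/9*24**2) = 4 - (-1/9*576) = 4 - (-64) = 4 - 1*(-64) = 4 + 64 = 68)
b(-8)/(-27339) + 16963/M = (1/301)/(-27339) + 16963/68 = (1/301)*(-1/27339) + 16963*(1/68) = -1/8229039 + 16963/68 = 139589188489/559574652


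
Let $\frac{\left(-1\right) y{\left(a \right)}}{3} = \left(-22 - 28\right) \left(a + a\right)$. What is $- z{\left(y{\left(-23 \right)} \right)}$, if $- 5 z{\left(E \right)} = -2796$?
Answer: $- \frac{2796}{5} \approx -559.2$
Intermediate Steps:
$y{\left(a \right)} = 300 a$ ($y{\left(a \right)} = - 3 \left(-22 - 28\right) \left(a + a\right) = - 3 \left(- 50 \cdot 2 a\right) = - 3 \left(- 100 a\right) = 300 a$)
$z{\left(E \right)} = \frac{2796}{5}$ ($z{\left(E \right)} = \left(- \frac{1}{5}\right) \left(-2796\right) = \frac{2796}{5}$)
$- z{\left(y{\left(-23 \right)} \right)} = \left(-1\right) \frac{2796}{5} = - \frac{2796}{5}$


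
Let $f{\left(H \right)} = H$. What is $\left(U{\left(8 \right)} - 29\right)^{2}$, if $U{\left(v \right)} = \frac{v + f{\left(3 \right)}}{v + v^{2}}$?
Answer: $\frac{4313929}{5184} \approx 832.16$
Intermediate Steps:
$U{\left(v \right)} = \frac{3 + v}{v + v^{2}}$ ($U{\left(v \right)} = \frac{v + 3}{v + v^{2}} = \frac{3 + v}{v + v^{2}}$)
$\left(U{\left(8 \right)} - 29\right)^{2} = \left(\frac{3 + 8}{8 \left(1 + 8\right)} - 29\right)^{2} = \left(\frac{1}{8} \cdot \frac{1}{9} \cdot 11 - 29\right)^{2} = \left(\frac{11}{72} - 29\right)^{2} = \left(- \frac{2077}{72}\right)^{2} = \frac{4313929}{5184}$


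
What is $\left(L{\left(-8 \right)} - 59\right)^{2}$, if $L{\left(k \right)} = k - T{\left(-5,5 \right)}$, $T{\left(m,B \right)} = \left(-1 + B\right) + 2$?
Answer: $5329$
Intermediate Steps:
$T{\left(m,B \right)} = 1 + B$
$L{\left(k \right)} = -6 + k$ ($L{\left(k \right)} = k - \left(1 + 5\right) = k - 6 = -6 + k$)
$\left(L{\left(-8 \right)} - 59\right)^{2} = \left(\left(-6 - 8\right) - 59\right)^{2} = \left(-14 - 59\right)^{2} = \left(-73\right)^{2} = 5329$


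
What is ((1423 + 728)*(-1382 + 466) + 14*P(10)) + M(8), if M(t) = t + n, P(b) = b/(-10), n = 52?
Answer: -1970270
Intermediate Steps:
P(b) = -b/10 (P(b) = b*(-1/10) = -b/10)
M(t) = 52 + t (M(t) = t + 52 = 52 + t)
((1423 + 728)*(-1382 + 466) + 14*P(10)) + M(8) = ((1423 + 728)*(-1382 + 466) + 14*(-1/10*10)) + (52 + 8) = (2151*(-916) + 14*(-1)) + 60 = (-1970316 - 14) + 60 = -1970330 + 60 = -1970270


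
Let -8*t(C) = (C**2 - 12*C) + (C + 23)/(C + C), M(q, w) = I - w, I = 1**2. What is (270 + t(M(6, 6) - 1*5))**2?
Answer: 1506448969/25600 ≈ 58846.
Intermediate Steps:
I = 1
M(q, w) = 1 - w
t(C) = -C**2/8 + 3*C/2 - (23 + C)/(16*C) (t(C) = -((C**2 - 12*C) + (C + 23)/(C + C))/8 = -((C**2 - 12*C) + (23 + C)/((2*C)))/8 = -((C**2 - 12*C) + (23 + C)*(1/(2*C)))/8 = -((C**2 - 12*C) + (23 + C)/(2*C))/8 = -(C**2 - 12*C + (23 + C)/(2*C))/8 = -C**2/8 + 3*C/2 - (23 + C)/(16*C))
(270 + t(M(6, 6) - 1*5))**2 = (270 + (-23 - ((1 - 1*6) - 1*5) - 2*((1 - 1*6) - 1*5)**3 + 24*((1 - 1*6) - 1*5)**2)/(16*((1 - 1*6) - 1*5)))**2 = (270 + (-23 - ((1 - 6) - 5) - 2*((1 - 6) - 5)**3 + 24*((1 - 6) - 5)**2)/(16*((1 - 6) - 5)))**2 = (270 + (-23 - (-5 - 5) - 2*(-5 - 5)**3 + 24*(-5 - 5)**2)/(16*(-5 - 5)))**2 = (270 + (1/16)*(-23 - 1*(-10) - 2*(-10)**3 + 24*(-10)**2)/(-10))**2 = (270 + (1/16)*(-1/10)*(-23 + 10 - 2*(-1000) + 24*100))**2 = (270 + (1/16)*(-1/10)*(-23 + 10 + 2000 + 2400))**2 = (270 + (1/16)*(-1/10)*4387)**2 = (270 - 4387/160)**2 = (38813/160)**2 = 1506448969/25600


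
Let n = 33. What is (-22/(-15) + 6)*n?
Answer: 1232/5 ≈ 246.40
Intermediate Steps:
(-22/(-15) + 6)*n = (-22/(-15) + 6)*33 = (-22*(-1/15) + 6)*33 = (22/15 + 6)*33 = (112/15)*33 = 1232/5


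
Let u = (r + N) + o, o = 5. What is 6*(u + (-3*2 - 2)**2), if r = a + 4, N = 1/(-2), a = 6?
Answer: 471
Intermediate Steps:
N = -1/2 ≈ -0.50000
r = 10 (r = 6 + 4 = 10)
u = 29/2 (u = (10 - 1/2) + 5 = 19/2 + 5 = 29/2 ≈ 14.500)
6*(u + (-3*2 - 2)**2) = 6*(29/2 + (-3*2 - 2)**2) = 6*(29/2 + (-6 - 2)**2) = 6*(29/2 + (-8)**2) = 6*(29/2 + 64) = 6*(157/2) = 471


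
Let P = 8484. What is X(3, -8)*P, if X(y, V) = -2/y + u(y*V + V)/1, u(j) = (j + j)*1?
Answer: -548632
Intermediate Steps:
u(j) = 2*j (u(j) = (2*j)*1 = 2*j)
X(y, V) = -2/y + 2*V + 2*V*y (X(y, V) = -2/y + (2*(y*V + V))/1 = -2/y + (2*(V*y + V))*1 = -2/y + (2*(V + V*y))*1 = -2/y + (2*V + 2*V*y)*1 = -2/y + (2*V + 2*V*y) = -2/y + 2*V + 2*V*y)
X(3, -8)*P = (2*(-1 - 8*3*(1 + 3))/3)*8484 = (2*(⅓)*(-1 - 8*3*4))*8484 = (2*(⅓)*(-1 - 96))*8484 = (2*(⅓)*(-97))*8484 = -194/3*8484 = -548632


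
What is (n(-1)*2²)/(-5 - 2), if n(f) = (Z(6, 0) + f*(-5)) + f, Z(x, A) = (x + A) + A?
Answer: -40/7 ≈ -5.7143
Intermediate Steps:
Z(x, A) = x + 2*A (Z(x, A) = (A + x) + A = x + 2*A)
n(f) = 6 - 4*f (n(f) = ((6 + 2*0) + f*(-5)) + f = ((6 + 0) - 5*f) + f = (6 - 5*f) + f = 6 - 4*f)
(n(-1)*2²)/(-5 - 2) = ((6 - 4*(-1))*2²)/(-5 - 2) = ((6 + 4)*4)/(-7) = (10*4)*(-⅐) = 40*(-⅐) = -40/7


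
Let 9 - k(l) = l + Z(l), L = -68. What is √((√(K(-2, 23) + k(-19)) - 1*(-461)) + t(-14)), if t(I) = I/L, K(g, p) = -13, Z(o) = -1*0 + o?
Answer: √(533154 + 1156*√34)/34 ≈ 21.611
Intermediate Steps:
Z(o) = o (Z(o) = 0 + o = o)
k(l) = 9 - 2*l (k(l) = 9 - (l + l) = 9 - 2*l)
t(I) = -I/68 (t(I) = I/(-68) = I*(-1/68) = -I/68)
√((√(K(-2, 23) + k(-19)) - 1*(-461)) + t(-14)) = √((√(-13 + (9 - 2*(-19))) - 1*(-461)) - 1/68*(-14)) = √((√(-13 + (9 + 38)) + 461) + 7/34) = √((√(-13 + 47) + 461) + 7/34) = √((√34 + 461) + 7/34) = √((461 + √34) + 7/34) = √(15681/34 + √34)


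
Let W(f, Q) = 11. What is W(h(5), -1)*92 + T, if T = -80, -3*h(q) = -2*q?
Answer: 932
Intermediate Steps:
h(q) = 2*q/3 (h(q) = -(-2)*q/3 = 2*q/3)
W(h(5), -1)*92 + T = 11*92 - 80 = 1012 - 80 = 932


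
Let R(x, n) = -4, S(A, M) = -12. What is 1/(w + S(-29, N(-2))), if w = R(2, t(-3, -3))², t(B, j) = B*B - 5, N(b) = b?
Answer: ¼ ≈ 0.25000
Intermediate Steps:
t(B, j) = -5 + B² (t(B, j) = B² - 5 = -5 + B²)
w = 16 (w = (-4)² = 16)
1/(w + S(-29, N(-2))) = 1/(16 - 12) = 1/4 = ¼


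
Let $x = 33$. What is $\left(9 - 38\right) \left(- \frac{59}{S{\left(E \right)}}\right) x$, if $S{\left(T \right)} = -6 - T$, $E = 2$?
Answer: $- \frac{56463}{8} \approx -7057.9$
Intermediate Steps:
$\left(9 - 38\right) \left(- \frac{59}{S{\left(E \right)}}\right) x = \left(9 - 38\right) \left(- \frac{59}{-6 - 2}\right) 33 = - 29 \left(- \frac{59}{-8}\right) 33 = - 29 \left(\left(-59\right) \left(- \frac{1}{8}\right)\right) 33 = \left(-29\right) \frac{59}{8} \cdot 33 = \left(- \frac{1711}{8}\right) 33 = - \frac{56463}{8}$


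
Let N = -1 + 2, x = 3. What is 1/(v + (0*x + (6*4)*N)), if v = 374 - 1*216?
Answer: 1/182 ≈ 0.0054945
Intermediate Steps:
v = 158 (v = 374 - 216 = 158)
N = 1
1/(v + (0*x + (6*4)*N)) = 1/(158 + (0*3 + (6*4)*1)) = 1/(158 + (0 + 24*1)) = 1/(158 + (0 + 24)) = 1/(158 + 24) = 1/182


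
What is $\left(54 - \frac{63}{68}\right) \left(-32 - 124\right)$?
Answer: $- \frac{140751}{17} \approx -8279.5$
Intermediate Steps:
$\left(54 - \frac{63}{68}\right) \left(-32 - 124\right) = \left(54 - \frac{63}{68}\right) \left(-156\right) = \frac{3609}{68} \left(-156\right) = - \frac{140751}{17}$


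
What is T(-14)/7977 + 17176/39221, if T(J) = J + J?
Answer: 135914764/312865917 ≈ 0.43442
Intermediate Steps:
T(J) = 2*J
T(-14)/7977 + 17176/39221 = (2*(-14))/7977 + 17176/39221 = -28*1/7977 + 17176*(1/39221) = -28/7977 + 17176/39221 = 135914764/312865917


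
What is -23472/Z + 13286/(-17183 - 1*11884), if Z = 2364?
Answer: -59472394/5726199 ≈ -10.386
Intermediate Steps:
-23472/Z + 13286/(-17183 - 1*11884) = -23472/2364 + 13286/(-17183 - 1*11884) = -23472*1/2364 + 13286/(-17183 - 11884) = -1956/197 + 13286/(-29067) = -1956/197 + 13286*(-1/29067) = -1956/197 - 13286/29067 = -59472394/5726199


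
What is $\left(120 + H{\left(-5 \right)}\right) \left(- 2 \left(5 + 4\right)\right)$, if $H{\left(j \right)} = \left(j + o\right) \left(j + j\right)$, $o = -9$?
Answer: $-4680$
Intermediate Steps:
$H{\left(j \right)} = 2 j \left(-9 + j\right)$ ($H{\left(j \right)} = \left(j - 9\right) \left(j + j\right) = \left(-9 + j\right) 2 j = 2 j \left(-9 + j\right)$)
$\left(120 + H{\left(-5 \right)}\right) \left(- 2 \left(5 + 4\right)\right) = \left(120 + 2 \left(-5\right) \left(-9 - 5\right)\right) \left(- 2 \left(5 + 4\right)\right) = \left(120 + 2 \left(-5\right) \left(-14\right)\right) \left(\left(-2\right) 9\right) = \left(120 + 140\right) \left(-18\right) = 260 \left(-18\right) = -4680$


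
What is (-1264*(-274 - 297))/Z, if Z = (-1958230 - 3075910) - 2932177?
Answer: -721744/7966317 ≈ -0.090599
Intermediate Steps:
Z = -7966317 (Z = -5034140 - 2932177 = -7966317)
(-1264*(-274 - 297))/Z = -1264*(-274 - 297)/(-7966317) = -1264*(-571)*(-1/7966317) = 721744*(-1/7966317) = -721744/7966317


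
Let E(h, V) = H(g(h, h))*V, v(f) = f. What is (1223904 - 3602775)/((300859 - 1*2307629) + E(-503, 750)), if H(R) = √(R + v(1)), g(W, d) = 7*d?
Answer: 477384695667/402910583290 + 142732260*I*√55/40291058329 ≈ 1.1848 + 0.026272*I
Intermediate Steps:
H(R) = √(1 + R) (H(R) = √(R + 1) = √(1 + R))
E(h, V) = V*√(1 + 7*h) (E(h, V) = √(1 + 7*h)*V = V*√(1 + 7*h))
(1223904 - 3602775)/((300859 - 1*2307629) + E(-503, 750)) = (1223904 - 3602775)/((300859 - 1*2307629) + 750*√(1 + 7*(-503))) = -2378871/((300859 - 2307629) + 750*√(1 - 3521)) = -2378871/(-2006770 + 750*√(-3520)) = -2378871/(-2006770 + 750*(8*I*√55)) = -2378871/(-2006770 + 6000*I*√55)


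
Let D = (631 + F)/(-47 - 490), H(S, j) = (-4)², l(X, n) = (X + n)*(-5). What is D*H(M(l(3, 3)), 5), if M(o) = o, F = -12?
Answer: -9904/537 ≈ -18.443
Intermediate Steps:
l(X, n) = -5*X - 5*n
H(S, j) = 16
D = -619/537 (D = (631 - 12)/(-47 - 490) = 619/(-537) = 619*(-1/537) = -619/537 ≈ -1.1527)
D*H(M(l(3, 3)), 5) = -619/537*16 = -9904/537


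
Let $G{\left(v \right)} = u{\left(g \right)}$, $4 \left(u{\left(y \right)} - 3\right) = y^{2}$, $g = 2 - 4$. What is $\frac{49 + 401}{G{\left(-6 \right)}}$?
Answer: $\frac{225}{2} \approx 112.5$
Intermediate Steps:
$g = -2$ ($g = 2 - 4 = -2$)
$u{\left(y \right)} = 3 + \frac{y^{2}}{4}$
$G{\left(v \right)} = 4$ ($G{\left(v \right)} = 3 + \frac{\left(-2\right)^{2}}{4} = 3 + \frac{1}{4} \cdot 4 = 3 + 1 = 4$)
$\frac{49 + 401}{G{\left(-6 \right)}} = \frac{49 + 401}{4} = \frac{1}{4} \cdot 450 = \frac{225}{2}$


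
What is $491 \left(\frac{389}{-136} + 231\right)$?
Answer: $\frac{15234257}{136} \approx 1.1202 \cdot 10^{5}$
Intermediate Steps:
$491 \left(\frac{389}{-136} + 231\right) = 491 \left(389 \left(- \frac{1}{136}\right) + 231\right) = 491 \left(- \frac{389}{136} + 231\right) = 491 \cdot \frac{31027}{136} = \frac{15234257}{136}$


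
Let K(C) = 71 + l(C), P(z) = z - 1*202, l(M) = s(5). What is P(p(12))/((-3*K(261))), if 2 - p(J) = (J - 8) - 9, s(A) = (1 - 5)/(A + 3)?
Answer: 130/141 ≈ 0.92199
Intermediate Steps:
s(A) = -4/(3 + A)
l(M) = -½ (l(M) = -4/(3 + 5) = -4/8 = -4*⅛ = -½)
p(J) = 19 - J (p(J) = 2 - ((J - 8) - 9) = 2 - ((-8 + J) - 9) = 2 - (-17 + J) = 2 + (17 - J) = 19 - J)
P(z) = -202 + z (P(z) = z - 202 = -202 + z)
K(C) = 141/2 (K(C) = 71 - ½ = 141/2)
P(p(12))/((-3*K(261))) = (-202 + (19 - 1*12))/((-3*141/2)) = (-202 + (19 - 12))/(-423/2) = (-202 + 7)*(-2/423) = -195*(-2/423) = 130/141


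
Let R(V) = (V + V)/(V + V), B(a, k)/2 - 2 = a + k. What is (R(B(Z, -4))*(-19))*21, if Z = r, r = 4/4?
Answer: -399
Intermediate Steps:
r = 1 (r = 4*(¼) = 1)
Z = 1
B(a, k) = 4 + 2*a + 2*k (B(a, k) = 4 + 2*(a + k) = 4 + (2*a + 2*k) = 4 + 2*a + 2*k)
R(V) = 1 (R(V) = (2*V)/((2*V)) = (2*V)*(1/(2*V)) = 1)
(R(B(Z, -4))*(-19))*21 = (1*(-19))*21 = -19*21 = -399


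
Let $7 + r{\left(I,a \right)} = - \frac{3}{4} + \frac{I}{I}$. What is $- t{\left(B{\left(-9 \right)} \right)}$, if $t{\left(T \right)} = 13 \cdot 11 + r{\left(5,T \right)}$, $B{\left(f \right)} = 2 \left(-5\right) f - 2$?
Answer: $- \frac{545}{4} \approx -136.25$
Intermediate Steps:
$r{\left(I,a \right)} = - \frac{27}{4}$ ($r{\left(I,a \right)} = -7 + \left(- \frac{3}{4} + \frac{I}{I}\right) = -7 + \left(\left(-3\right) \frac{1}{4} + 1\right) = -7 + \left(- \frac{3}{4} + 1\right) = -7 + \frac{1}{4} = - \frac{27}{4}$)
$B{\left(f \right)} = -2 - 10 f$ ($B{\left(f \right)} = - 10 f - 2 = -2 - 10 f$)
$t{\left(T \right)} = \frac{545}{4}$ ($t{\left(T \right)} = 13 \cdot 11 - \frac{27}{4} = 143 - \frac{27}{4} = \frac{545}{4}$)
$- t{\left(B{\left(-9 \right)} \right)} = \left(-1\right) \frac{545}{4} = - \frac{545}{4}$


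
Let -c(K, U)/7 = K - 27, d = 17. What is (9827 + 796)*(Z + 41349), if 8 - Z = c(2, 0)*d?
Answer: 407731986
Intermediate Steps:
c(K, U) = 189 - 7*K (c(K, U) = -7*(K - 27) = -7*(-27 + K) = 189 - 7*K)
Z = -2967 (Z = 8 - (189 - 7*2)*17 = 8 - (189 - 14)*17 = 8 - 175*17 = 8 - 1*2975 = 8 - 2975 = -2967)
(9827 + 796)*(Z + 41349) = (9827 + 796)*(-2967 + 41349) = 10623*38382 = 407731986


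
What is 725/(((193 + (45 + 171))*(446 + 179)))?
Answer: 29/10225 ≈ 0.0028362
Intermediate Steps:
725/(((193 + (45 + 171))*(446 + 179))) = 725/(((193 + 216)*625)) = 725/((409*625)) = 725/255625 = 725*(1/255625) = 29/10225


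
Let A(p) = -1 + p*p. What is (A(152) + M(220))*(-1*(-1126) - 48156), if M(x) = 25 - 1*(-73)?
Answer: -1091143030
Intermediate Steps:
A(p) = -1 + p²
M(x) = 98 (M(x) = 25 + 73 = 98)
(A(152) + M(220))*(-1*(-1126) - 48156) = ((-1 + 152²) + 98)*(-1*(-1126) - 48156) = ((-1 + 23104) + 98)*(1126 - 48156) = (23103 + 98)*(-47030) = 23201*(-47030) = -1091143030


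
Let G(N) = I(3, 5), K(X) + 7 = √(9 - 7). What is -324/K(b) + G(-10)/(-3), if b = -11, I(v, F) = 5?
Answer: 6569/141 + 324*√2/47 ≈ 56.338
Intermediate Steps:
K(X) = -7 + √2 (K(X) = -7 + √(9 - 7) = -7 + √2)
G(N) = 5
-324/K(b) + G(-10)/(-3) = -324/(-7 + √2) + 5/(-3) = -324/(-7 + √2) + 5*(-⅓) = -324/(-7 + √2) - 5/3 = -5/3 - 324/(-7 + √2)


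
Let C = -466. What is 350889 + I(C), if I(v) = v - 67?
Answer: 350356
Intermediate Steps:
I(v) = -67 + v
350889 + I(C) = 350889 + (-67 - 466) = 350889 - 533 = 350356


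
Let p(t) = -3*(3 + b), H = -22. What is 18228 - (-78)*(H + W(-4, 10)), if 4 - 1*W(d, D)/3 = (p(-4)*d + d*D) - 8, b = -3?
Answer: 28680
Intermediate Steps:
p(t) = 0 (p(t) = -3*(3 - 3) = -3*0 = 0)
W(d, D) = 36 - 3*D*d (W(d, D) = 12 - 3*((0*d + d*D) - 8) = 12 - 3*((0 + D*d) - 8) = 12 - 3*(D*d - 8) = 12 - 3*(-8 + D*d) = 12 + (24 - 3*D*d) = 36 - 3*D*d)
18228 - (-78)*(H + W(-4, 10)) = 18228 - (-78)*(-22 + (36 - 3*10*(-4))) = 18228 - (-78)*(-22 + (36 + 120)) = 18228 - (-78)*(-22 + 156) = 18228 - (-78)*134 = 18228 - 1*(-10452) = 18228 + 10452 = 28680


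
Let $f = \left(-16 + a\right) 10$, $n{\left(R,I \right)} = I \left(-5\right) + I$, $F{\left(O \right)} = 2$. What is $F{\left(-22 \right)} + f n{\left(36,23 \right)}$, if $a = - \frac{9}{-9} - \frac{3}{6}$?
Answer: $14262$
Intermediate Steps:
$n{\left(R,I \right)} = - 4 I$ ($n{\left(R,I \right)} = - 5 I + I = - 4 I$)
$a = \frac{1}{2}$ ($a = \left(-9\right) \left(- \frac{1}{9}\right) - \frac{1}{2} = 1 - \frac{1}{2} = \frac{1}{2} \approx 0.5$)
$f = -155$ ($f = \left(-16 + \frac{1}{2}\right) 10 = \left(- \frac{31}{2}\right) 10 = -155$)
$F{\left(-22 \right)} + f n{\left(36,23 \right)} = 2 - 155 \left(\left(-4\right) 23\right) = 2 - -14260 = 2 + 14260 = 14262$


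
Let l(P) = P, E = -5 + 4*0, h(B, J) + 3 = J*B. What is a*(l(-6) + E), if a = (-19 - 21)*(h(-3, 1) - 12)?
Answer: -7920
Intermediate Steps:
h(B, J) = -3 + B*J (h(B, J) = -3 + J*B = -3 + B*J)
a = 720 (a = (-19 - 21)*((-3 - 3*1) - 12) = -40*((-3 - 3) - 12) = -40*(-6 - 12) = -40*(-18) = 720)
E = -5 (E = -5 + 0 = -5)
a*(l(-6) + E) = 720*(-6 - 5) = 720*(-11) = -7920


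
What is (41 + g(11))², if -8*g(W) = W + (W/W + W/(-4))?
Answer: 1625625/1024 ≈ 1587.5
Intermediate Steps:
g(W) = -⅛ - 3*W/32 (g(W) = -(W + (W/W + W/(-4)))/8 = -(W + (1 + W*(-¼)))/8 = -(W + (1 - W/4))/8 = -(1 + 3*W/4)/8 = -⅛ - 3*W/32)
(41 + g(11))² = (41 + (-⅛ - 3/32*11))² = (41 + (-⅛ - 33/32))² = (41 - 37/32)² = (1275/32)² = 1625625/1024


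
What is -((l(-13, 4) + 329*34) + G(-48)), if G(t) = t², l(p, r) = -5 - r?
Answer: -13481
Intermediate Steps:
-((l(-13, 4) + 329*34) + G(-48)) = -(((-5 - 1*4) + 329*34) + (-48)²) = -(((-5 - 4) + 11186) + 2304) = -((-9 + 11186) + 2304) = -(11177 + 2304) = -1*13481 = -13481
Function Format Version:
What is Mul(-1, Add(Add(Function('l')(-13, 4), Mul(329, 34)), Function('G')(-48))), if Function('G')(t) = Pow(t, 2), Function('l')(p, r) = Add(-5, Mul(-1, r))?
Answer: -13481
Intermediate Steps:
Mul(-1, Add(Add(Function('l')(-13, 4), Mul(329, 34)), Function('G')(-48))) = Mul(-1, Add(Add(Add(-5, Mul(-1, 4)), Mul(329, 34)), Pow(-48, 2))) = Mul(-1, Add(Add(Add(-5, -4), 11186), 2304)) = Mul(-1, Add(Add(-9, 11186), 2304)) = Mul(-1, Add(11177, 2304)) = Mul(-1, 13481) = -13481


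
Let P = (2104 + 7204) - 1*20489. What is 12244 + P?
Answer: 1063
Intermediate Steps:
P = -11181 (P = 9308 - 20489 = -11181)
12244 + P = 12244 - 11181 = 1063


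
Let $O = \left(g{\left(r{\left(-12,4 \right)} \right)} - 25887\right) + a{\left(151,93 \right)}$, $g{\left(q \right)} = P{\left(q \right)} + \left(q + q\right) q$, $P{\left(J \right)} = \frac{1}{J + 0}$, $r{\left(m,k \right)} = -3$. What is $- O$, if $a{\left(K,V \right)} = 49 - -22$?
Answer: $\frac{77395}{3} \approx 25798.0$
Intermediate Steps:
$a{\left(K,V \right)} = 71$ ($a{\left(K,V \right)} = 49 + 22 = 71$)
$P{\left(J \right)} = \frac{1}{J}$
$g{\left(q \right)} = \frac{1}{q} + 2 q^{2}$ ($g{\left(q \right)} = \frac{1}{q} + \left(q + q\right) q = \frac{1}{q} + 2 q q = \frac{1}{q} + 2 q^{2}$)
$O = - \frac{77395}{3}$ ($O = \left(\frac{1 + 2 \left(-3\right)^{3}}{-3} - 25887\right) + 71 = \left(- \frac{1 + 2 \left(-27\right)}{3} - 25887\right) + 71 = \left(- \frac{1 - 54}{3} - 25887\right) + 71 = \left(\left(- \frac{1}{3}\right) \left(-53\right) - 25887\right) + 71 = \left(\frac{53}{3} - 25887\right) + 71 = - \frac{77608}{3} + 71 = - \frac{77395}{3} \approx -25798.0$)
$- O = \left(-1\right) \left(- \frac{77395}{3}\right) = \frac{77395}{3}$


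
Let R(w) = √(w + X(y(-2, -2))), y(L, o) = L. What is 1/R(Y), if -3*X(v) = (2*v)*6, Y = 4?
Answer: √3/6 ≈ 0.28868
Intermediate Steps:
X(v) = -4*v (X(v) = -2*v*6/3 = -4*v)
R(w) = √(8 + w) (R(w) = √(w - 4*(-2)) = √(w + 8) = √(8 + w))
1/R(Y) = 1/(√(8 + 4)) = 1/(√12) = 1/(2*√3) = √3/6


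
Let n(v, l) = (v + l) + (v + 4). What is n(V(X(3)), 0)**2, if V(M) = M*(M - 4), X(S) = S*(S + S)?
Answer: 258064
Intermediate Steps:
X(S) = 2*S**2 (X(S) = S*(2*S) = 2*S**2)
V(M) = M*(-4 + M)
n(v, l) = 4 + l + 2*v (n(v, l) = (l + v) + (4 + v) = 4 + l + 2*v)
n(V(X(3)), 0)**2 = (4 + 0 + 2*((2*3**2)*(-4 + 2*3**2)))**2 = (4 + 0 + 2*((2*9)*(-4 + 2*9)))**2 = (4 + 0 + 2*(18*(-4 + 18)))**2 = (4 + 0 + 2*(18*14))**2 = (4 + 0 + 2*252)**2 = (4 + 0 + 504)**2 = 508**2 = 258064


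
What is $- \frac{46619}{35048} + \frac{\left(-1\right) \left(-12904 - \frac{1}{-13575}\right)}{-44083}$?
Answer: $- \frac{2618267438779}{1613358450600} \approx -1.6229$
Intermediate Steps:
$- \frac{46619}{35048} + \frac{\left(-1\right) \left(-12904 - \frac{1}{-13575}\right)}{-44083} = \left(-46619\right) \frac{1}{35048} + - (-12904 - - \frac{1}{13575}) \left(- \frac{1}{44083}\right) = - \frac{46619}{35048} + - (-12904 + \frac{1}{13575}) \left(- \frac{1}{44083}\right) = - \frac{46619}{35048} + \left(-1\right) \left(- \frac{175171799}{13575}\right) \left(- \frac{1}{44083}\right) = - \frac{46619}{35048} + \frac{175171799}{13575} \left(- \frac{1}{44083}\right) = - \frac{46619}{35048} - \frac{175171799}{598426725} = - \frac{2618267438779}{1613358450600}$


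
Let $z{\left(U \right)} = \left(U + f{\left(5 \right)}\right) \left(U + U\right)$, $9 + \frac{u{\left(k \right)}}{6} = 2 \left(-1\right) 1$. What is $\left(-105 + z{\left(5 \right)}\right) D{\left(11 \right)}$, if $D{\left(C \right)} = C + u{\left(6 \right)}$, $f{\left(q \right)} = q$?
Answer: $275$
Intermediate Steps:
$u{\left(k \right)} = -66$ ($u{\left(k \right)} = -54 + 6 \cdot 2 \left(-1\right) 1 = -54 + 6 \left(\left(-2\right) 1\right) = -54 + 6 \left(-2\right) = -54 - 12 = -66$)
$D{\left(C \right)} = -66 + C$ ($D{\left(C \right)} = C - 66 = -66 + C$)
$z{\left(U \right)} = 2 U \left(5 + U\right)$ ($z{\left(U \right)} = \left(U + 5\right) \left(U + U\right) = \left(5 + U\right) 2 U = 2 U \left(5 + U\right)$)
$\left(-105 + z{\left(5 \right)}\right) D{\left(11 \right)} = \left(-105 + 2 \cdot 5 \left(5 + 5\right)\right) \left(-66 + 11\right) = \left(-105 + 2 \cdot 5 \cdot 10\right) \left(-55\right) = \left(-105 + 100\right) \left(-55\right) = \left(-5\right) \left(-55\right) = 275$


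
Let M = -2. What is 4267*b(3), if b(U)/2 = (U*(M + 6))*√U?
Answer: 102408*√3 ≈ 1.7738e+5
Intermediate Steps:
b(U) = 8*U^(3/2) (b(U) = 2*((U*(-2 + 6))*√U) = 2*((U*4)*√U) = 2*((4*U)*√U) = 2*(4*U^(3/2)) = 8*U^(3/2))
4267*b(3) = 4267*(8*3^(3/2)) = 4267*(8*(3*√3)) = 4267*(24*√3) = 102408*√3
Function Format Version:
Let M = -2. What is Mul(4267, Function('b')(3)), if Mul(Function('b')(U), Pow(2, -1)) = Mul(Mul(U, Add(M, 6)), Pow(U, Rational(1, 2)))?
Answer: Mul(102408, Pow(3, Rational(1, 2))) ≈ 1.7738e+5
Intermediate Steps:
Function('b')(U) = Mul(8, Pow(U, Rational(3, 2))) (Function('b')(U) = Mul(2, Mul(Mul(U, Add(-2, 6)), Pow(U, Rational(1, 2)))) = Mul(2, Mul(Mul(U, 4), Pow(U, Rational(1, 2)))) = Mul(2, Mul(Mul(4, U), Pow(U, Rational(1, 2)))) = Mul(2, Mul(4, Pow(U, Rational(3, 2)))) = Mul(8, Pow(U, Rational(3, 2))))
Mul(4267, Function('b')(3)) = Mul(4267, Mul(8, Pow(3, Rational(3, 2)))) = Mul(4267, Mul(8, Mul(3, Pow(3, Rational(1, 2))))) = Mul(4267, Mul(24, Pow(3, Rational(1, 2)))) = Mul(102408, Pow(3, Rational(1, 2)))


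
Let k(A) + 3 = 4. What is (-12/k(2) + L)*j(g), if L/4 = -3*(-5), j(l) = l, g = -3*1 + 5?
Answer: 96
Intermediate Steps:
g = 2 (g = -3 + 5 = 2)
k(A) = 1 (k(A) = -3 + 4 = 1)
L = 60 (L = 4*(-3*(-5)) = 4*15 = 60)
(-12/k(2) + L)*j(g) = (-12/1 + 60)*2 = (-12*1 + 60)*2 = (-12 + 60)*2 = 48*2 = 96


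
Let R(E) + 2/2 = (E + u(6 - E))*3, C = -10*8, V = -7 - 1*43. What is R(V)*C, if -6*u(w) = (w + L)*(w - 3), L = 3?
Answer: 137160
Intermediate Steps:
V = -50 (V = -7 - 43 = -50)
u(w) = -(-3 + w)*(3 + w)/6 (u(w) = -(w + 3)*(w - 3)/6 = -(3 + w)*(-3 + w)/6 = -(-3 + w)*(3 + w)/6)
C = -80
R(E) = 7/2 + 3*E - (6 - E)**2/2 (R(E) = -1 + (E + (3/2 - (6 - E)**2/6))*3 = -1 + (3/2 + E - (6 - E)**2/6)*3 = -1 + (9/2 + 3*E - (6 - E)**2/2) = 7/2 + 3*E - (6 - E)**2/2)
R(V)*C = (-29/2 + 9*(-50) - 1/2*(-50)**2)*(-80) = (-29/2 - 450 - 1/2*2500)*(-80) = (-29/2 - 450 - 1250)*(-80) = -3429/2*(-80) = 137160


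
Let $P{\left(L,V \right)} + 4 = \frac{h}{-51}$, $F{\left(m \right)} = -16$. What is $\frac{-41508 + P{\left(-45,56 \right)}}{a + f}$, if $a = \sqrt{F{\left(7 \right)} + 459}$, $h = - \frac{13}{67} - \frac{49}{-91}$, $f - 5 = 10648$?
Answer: $- \frac{48866128578}{12540199243} + \frac{307334142 \sqrt{443}}{840193349281} \approx -3.8891$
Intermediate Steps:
$f = 10653$ ($f = 5 + 10648 = 10653$)
$h = \frac{300}{871}$ ($h = \left(-13\right) \frac{1}{67} - - \frac{7}{13} = - \frac{13}{67} + \frac{7}{13} = \frac{300}{871} \approx 0.34443$)
$a = \sqrt{443}$ ($a = \sqrt{-16 + 459} = \sqrt{443} \approx 21.048$)
$P{\left(L,V \right)} = - \frac{59328}{14807}$ ($P{\left(L,V \right)} = -4 + \frac{300}{871 \left(-51\right)} = -4 + \frac{300}{871} \left(- \frac{1}{51}\right) = -4 - \frac{100}{14807} = - \frac{59328}{14807}$)
$\frac{-41508 + P{\left(-45,56 \right)}}{a + f} = \frac{-41508 - \frac{59328}{14807}}{\sqrt{443} + 10653} = - \frac{614668284}{14807 \left(10653 + \sqrt{443}\right)}$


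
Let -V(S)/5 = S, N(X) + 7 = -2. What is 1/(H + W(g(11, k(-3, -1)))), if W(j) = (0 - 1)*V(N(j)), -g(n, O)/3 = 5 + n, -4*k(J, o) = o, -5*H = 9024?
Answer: -5/9249 ≈ -0.00054060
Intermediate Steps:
H = -9024/5 (H = -1/5*9024 = -9024/5 ≈ -1804.8)
N(X) = -9 (N(X) = -7 - 2 = -9)
V(S) = -5*S
k(J, o) = -o/4
g(n, O) = -15 - 3*n (g(n, O) = -3*(5 + n) = -15 - 3*n)
W(j) = -45 (W(j) = (0 - 1)*(-5*(-9)) = -1*45 = -45)
1/(H + W(g(11, k(-3, -1)))) = 1/(-9024/5 - 45) = 1/(-9249/5) = -5/9249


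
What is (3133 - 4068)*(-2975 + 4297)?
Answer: -1236070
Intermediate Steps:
(3133 - 4068)*(-2975 + 4297) = -935*1322 = -1236070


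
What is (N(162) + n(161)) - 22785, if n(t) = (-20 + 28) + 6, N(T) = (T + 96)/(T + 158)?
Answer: -3643231/160 ≈ -22770.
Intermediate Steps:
N(T) = (96 + T)/(158 + T)
n(t) = 14 (n(t) = 8 + 6 = 14)
(N(162) + n(161)) - 22785 = ((96 + 162)/(158 + 162) + 14) - 22785 = (258/320 + 14) - 22785 = ((1/320)*258 + 14) - 22785 = (129/160 + 14) - 22785 = 2369/160 - 22785 = -3643231/160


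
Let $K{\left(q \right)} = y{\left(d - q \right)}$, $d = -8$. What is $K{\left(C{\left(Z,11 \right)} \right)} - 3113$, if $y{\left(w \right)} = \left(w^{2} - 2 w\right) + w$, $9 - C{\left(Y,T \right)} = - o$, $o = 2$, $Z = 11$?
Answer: $-2733$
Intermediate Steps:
$C{\left(Y,T \right)} = 11$ ($C{\left(Y,T \right)} = 9 - \left(-1\right) 2 = 9 - -2 = 9 + 2 = 11$)
$y{\left(w \right)} = w^{2} - w$
$K{\left(q \right)} = \left(-9 - q\right) \left(-8 - q\right)$ ($K{\left(q \right)} = \left(-8 - q\right) \left(-1 - \left(8 + q\right)\right) = \left(-8 - q\right) \left(-9 - q\right) = \left(-9 - q\right) \left(-8 - q\right)$)
$K{\left(C{\left(Z,11 \right)} \right)} - 3113 = \left(8 + 11\right) \left(9 + 11\right) - 3113 = 19 \cdot 20 - 3113 = 380 - 3113 = -2733$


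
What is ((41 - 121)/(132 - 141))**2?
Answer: 6400/81 ≈ 79.012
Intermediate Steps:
((41 - 121)/(132 - 141))**2 = (-80/(-9))**2 = (-80*(-1/9))**2 = (80/9)**2 = 6400/81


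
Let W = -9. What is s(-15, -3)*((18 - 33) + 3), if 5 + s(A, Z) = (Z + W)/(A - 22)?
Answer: 2076/37 ≈ 56.108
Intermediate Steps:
s(A, Z) = -5 + (-9 + Z)/(-22 + A) (s(A, Z) = -5 + (Z - 9)/(A - 22) = -5 + (-9 + Z)/(-22 + A))
s(-15, -3)*((18 - 33) + 3) = ((101 - 3 - 5*(-15))/(-22 - 15))*((18 - 33) + 3) = ((101 - 3 + 75)/(-37))*(-15 + 3) = -1/37*173*(-12) = -173/37*(-12) = 2076/37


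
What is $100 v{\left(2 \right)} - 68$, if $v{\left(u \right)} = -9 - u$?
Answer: $-1168$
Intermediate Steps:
$100 v{\left(2 \right)} - 68 = 100 \left(-9 - 2\right) - 68 = 100 \left(-11\right) - 68 = -1100 - 68 = -1168$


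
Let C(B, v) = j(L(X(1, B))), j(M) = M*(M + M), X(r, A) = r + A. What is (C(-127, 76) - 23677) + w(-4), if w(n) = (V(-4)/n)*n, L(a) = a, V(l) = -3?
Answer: 8072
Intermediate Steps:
X(r, A) = A + r
j(M) = 2*M² (j(M) = M*(2*M) = 2*M²)
C(B, v) = 2*(1 + B)² (C(B, v) = 2*(B + 1)² = 2*(1 + B)²)
w(n) = -3 (w(n) = (-3/n)*n = -3)
(C(-127, 76) - 23677) + w(-4) = (2*(1 - 127)² - 23677) - 3 = (2*(-126)² - 23677) - 3 = (2*15876 - 23677) - 3 = (31752 - 23677) - 3 = 8075 - 3 = 8072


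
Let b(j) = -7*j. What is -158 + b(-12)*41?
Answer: 3286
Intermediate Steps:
-158 + b(-12)*41 = -158 - 7*(-12)*41 = -158 + 84*41 = -158 + 3444 = 3286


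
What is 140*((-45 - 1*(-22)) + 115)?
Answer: 12880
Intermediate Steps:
140*((-45 - 1*(-22)) + 115) = 140*((-45 + 22) + 115) = 140*(-23 + 115) = 140*92 = 12880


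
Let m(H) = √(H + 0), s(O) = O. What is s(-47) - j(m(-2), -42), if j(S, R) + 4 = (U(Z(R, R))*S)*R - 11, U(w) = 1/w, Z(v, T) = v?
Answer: -32 - I*√2 ≈ -32.0 - 1.4142*I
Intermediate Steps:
U(w) = 1/w
m(H) = √H
j(S, R) = -15 + S (j(S, R) = -4 + ((S/R)*R - 11) = -4 + (S - 11) = -4 + (-11 + S) = -15 + S)
s(-47) - j(m(-2), -42) = -47 - (-15 + √(-2)) = -47 - (-15 + I*√2) = -47 + (15 - I*√2) = -32 - I*√2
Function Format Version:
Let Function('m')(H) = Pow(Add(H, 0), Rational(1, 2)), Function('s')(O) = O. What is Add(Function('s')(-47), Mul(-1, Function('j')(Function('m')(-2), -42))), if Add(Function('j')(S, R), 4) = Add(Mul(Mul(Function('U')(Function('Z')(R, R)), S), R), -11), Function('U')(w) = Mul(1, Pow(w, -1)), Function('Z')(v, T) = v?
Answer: Add(-32, Mul(-1, I, Pow(2, Rational(1, 2)))) ≈ Add(-32.000, Mul(-1.4142, I))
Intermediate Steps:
Function('U')(w) = Pow(w, -1)
Function('m')(H) = Pow(H, Rational(1, 2))
Function('j')(S, R) = Add(-15, S) (Function('j')(S, R) = Add(-4, Add(Mul(Mul(Pow(R, -1), S), R), -11)) = Add(-4, Add(Mul(Mul(S, Pow(R, -1)), R), -11)) = Add(-4, Add(S, -11)) = Add(-4, Add(-11, S)) = Add(-15, S))
Add(Function('s')(-47), Mul(-1, Function('j')(Function('m')(-2), -42))) = Add(-47, Mul(-1, Add(-15, Pow(-2, Rational(1, 2))))) = Add(-47, Mul(-1, Add(-15, Mul(I, Pow(2, Rational(1, 2)))))) = Add(-47, Add(15, Mul(-1, I, Pow(2, Rational(1, 2))))) = Add(-32, Mul(-1, I, Pow(2, Rational(1, 2))))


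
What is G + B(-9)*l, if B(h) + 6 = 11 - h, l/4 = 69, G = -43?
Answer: 3821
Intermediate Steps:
l = 276 (l = 4*69 = 276)
B(h) = 5 - h (B(h) = -6 + (11 - h) = 5 - h)
G + B(-9)*l = -43 + (5 - 1*(-9))*276 = -43 + (5 + 9)*276 = -43 + 14*276 = -43 + 3864 = 3821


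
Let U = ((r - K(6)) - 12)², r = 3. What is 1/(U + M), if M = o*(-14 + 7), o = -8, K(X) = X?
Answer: 1/281 ≈ 0.0035587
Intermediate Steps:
M = 56 (M = -8*(-14 + 7) = -8*(-7) = 56)
U = 225 (U = ((3 - 1*6) - 12)² = ((3 - 6) - 12)² = (-3 - 12)² = (-15)² = 225)
1/(U + M) = 1/(225 + 56) = 1/281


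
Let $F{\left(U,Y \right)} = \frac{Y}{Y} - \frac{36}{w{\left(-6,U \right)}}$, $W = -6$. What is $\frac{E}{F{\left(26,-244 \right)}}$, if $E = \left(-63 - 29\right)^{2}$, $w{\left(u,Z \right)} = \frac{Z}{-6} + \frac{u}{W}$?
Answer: $\frac{42320}{59} \approx 717.29$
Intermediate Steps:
$w{\left(u,Z \right)} = - \frac{Z}{6} - \frac{u}{6}$ ($w{\left(u,Z \right)} = \frac{Z}{-6} + \frac{u}{-6} = Z \left(- \frac{1}{6}\right) + u \left(- \frac{1}{6}\right) = - \frac{Z}{6} - \frac{u}{6}$)
$F{\left(U,Y \right)} = 1 - \frac{36}{1 - \frac{U}{6}}$ ($F{\left(U,Y \right)} = \frac{Y}{Y} - \frac{36}{- \frac{U}{6} - -1} = 1 - \frac{36}{- \frac{U}{6} + 1} = 1 - \frac{36}{1 - \frac{U}{6}}$)
$E = 8464$ ($E = \left(-92\right)^{2} = 8464$)
$\frac{E}{F{\left(26,-244 \right)}} = \frac{8464}{\frac{1}{-6 + 26} \left(210 + 26\right)} = \frac{8464}{\frac{1}{20} \cdot 236} = \frac{8464}{\frac{59}{5}} = 8464 \cdot \frac{5}{59} = \frac{42320}{59}$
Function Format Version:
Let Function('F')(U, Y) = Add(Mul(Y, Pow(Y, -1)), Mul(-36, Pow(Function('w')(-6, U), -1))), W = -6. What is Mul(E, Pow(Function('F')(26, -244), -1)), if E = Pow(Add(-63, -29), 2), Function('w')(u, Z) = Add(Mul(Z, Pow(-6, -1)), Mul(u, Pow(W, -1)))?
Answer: Rational(42320, 59) ≈ 717.29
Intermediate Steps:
Function('w')(u, Z) = Add(Mul(Rational(-1, 6), Z), Mul(Rational(-1, 6), u)) (Function('w')(u, Z) = Add(Mul(Z, Pow(-6, -1)), Mul(u, Pow(-6, -1))) = Add(Mul(Z, Rational(-1, 6)), Mul(u, Rational(-1, 6))) = Add(Mul(Rational(-1, 6), Z), Mul(Rational(-1, 6), u)))
Function('F')(U, Y) = Add(1, Mul(-36, Pow(Add(1, Mul(Rational(-1, 6), U)), -1))) (Function('F')(U, Y) = Add(Mul(Y, Pow(Y, -1)), Mul(-36, Pow(Add(Mul(Rational(-1, 6), U), Mul(Rational(-1, 6), -6)), -1))) = Add(1, Mul(-36, Pow(Add(Mul(Rational(-1, 6), U), 1), -1))) = Add(1, Mul(-36, Pow(Add(1, Mul(Rational(-1, 6), U)), -1))))
E = 8464 (E = Pow(-92, 2) = 8464)
Mul(E, Pow(Function('F')(26, -244), -1)) = Mul(8464, Pow(Mul(Pow(Add(-6, 26), -1), Add(210, 26)), -1)) = Mul(8464, Pow(Mul(Pow(20, -1), 236), -1)) = Mul(8464, Pow(Mul(Rational(1, 20), 236), -1)) = Mul(8464, Pow(Rational(59, 5), -1)) = Mul(8464, Rational(5, 59)) = Rational(42320, 59)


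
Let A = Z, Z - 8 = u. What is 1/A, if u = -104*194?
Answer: -1/20168 ≈ -4.9583e-5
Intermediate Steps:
u = -20176
Z = -20168 (Z = 8 - 20176 = -20168)
A = -20168
1/A = 1/(-20168) = -1/20168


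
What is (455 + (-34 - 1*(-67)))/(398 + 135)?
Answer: 488/533 ≈ 0.91557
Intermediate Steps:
(455 + (-34 - 1*(-67)))/(398 + 135) = (455 + (-34 + 67))/533 = (455 + 33)*(1/533) = 488*(1/533) = 488/533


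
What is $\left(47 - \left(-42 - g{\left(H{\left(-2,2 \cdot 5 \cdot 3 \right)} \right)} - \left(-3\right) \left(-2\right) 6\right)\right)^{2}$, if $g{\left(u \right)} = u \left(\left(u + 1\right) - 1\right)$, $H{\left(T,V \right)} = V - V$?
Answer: $15625$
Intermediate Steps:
$H{\left(T,V \right)} = 0$
$g{\left(u \right)} = u^{2}$ ($g{\left(u \right)} = u \left(\left(1 + u\right) - 1\right) = u u = u^{2}$)
$\left(47 - \left(-42 - g{\left(H{\left(-2,2 \cdot 5 \cdot 3 \right)} \right)} - \left(-3\right) \left(-2\right) 6\right)\right)^{2} = \left(47 + \left(\left(\left(-3\right) \left(-2\right) 6 + 0^{2}\right) - -42\right)\right)^{2} = \left(47 + \left(\left(6 \cdot 6 + 0\right) + 42\right)\right)^{2} = \left(47 + \left(\left(36 + 0\right) + 42\right)\right)^{2} = \left(47 + \left(36 + 42\right)\right)^{2} = \left(47 + 78\right)^{2} = 125^{2} = 15625$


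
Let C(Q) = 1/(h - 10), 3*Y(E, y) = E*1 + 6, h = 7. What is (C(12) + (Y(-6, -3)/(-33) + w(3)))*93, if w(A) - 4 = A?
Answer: 620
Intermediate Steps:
Y(E, y) = 2 + E/3 (Y(E, y) = (E*1 + 6)/3 = (E + 6)/3 = (6 + E)/3 = 2 + E/3)
w(A) = 4 + A
C(Q) = -⅓ (C(Q) = 1/(7 - 10) = 1/(-3) = -⅓)
(C(12) + (Y(-6, -3)/(-33) + w(3)))*93 = (-⅓ + ((2 + (⅓)*(-6))/(-33) + (4 + 3)))*93 = (-⅓ + ((2 - 2)*(-1/33) + 7))*93 = (-⅓ + (0*(-1/33) + 7))*93 = (-⅓ + (0 + 7))*93 = (-⅓ + 7)*93 = (20/3)*93 = 620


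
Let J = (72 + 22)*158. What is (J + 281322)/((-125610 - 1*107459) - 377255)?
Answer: -148087/305162 ≈ -0.48527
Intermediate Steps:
J = 14852 (J = 94*158 = 14852)
(J + 281322)/((-125610 - 1*107459) - 377255) = (14852 + 281322)/((-125610 - 1*107459) - 377255) = 296174/((-125610 - 107459) - 377255) = 296174/(-233069 - 377255) = 296174/(-610324) = 296174*(-1/610324) = -148087/305162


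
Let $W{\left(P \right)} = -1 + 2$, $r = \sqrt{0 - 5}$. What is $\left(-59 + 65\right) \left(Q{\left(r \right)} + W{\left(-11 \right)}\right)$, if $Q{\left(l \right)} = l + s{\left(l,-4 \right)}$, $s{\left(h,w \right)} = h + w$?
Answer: $-18 + 12 i \sqrt{5} \approx -18.0 + 26.833 i$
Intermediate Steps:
$r = i \sqrt{5}$ ($r = \sqrt{-5} = i \sqrt{5} \approx 2.2361 i$)
$W{\left(P \right)} = 1$
$Q{\left(l \right)} = -4 + 2 l$ ($Q{\left(l \right)} = l + \left(l - 4\right) = l + \left(-4 + l\right) = -4 + 2 l$)
$\left(-59 + 65\right) \left(Q{\left(r \right)} + W{\left(-11 \right)}\right) = \left(-59 + 65\right) \left(\left(-4 + 2 i \sqrt{5}\right) + 1\right) = 6 \left(\left(-4 + 2 i \sqrt{5}\right) + 1\right) = 6 \left(-3 + 2 i \sqrt{5}\right) = -18 + 12 i \sqrt{5}$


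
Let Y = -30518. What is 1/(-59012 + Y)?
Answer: -1/89530 ≈ -1.1169e-5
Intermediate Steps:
1/(-59012 + Y) = 1/(-59012 - 30518) = 1/(-89530) = -1/89530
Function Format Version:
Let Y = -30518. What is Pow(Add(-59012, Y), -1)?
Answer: Rational(-1, 89530) ≈ -1.1169e-5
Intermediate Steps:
Pow(Add(-59012, Y), -1) = Pow(Add(-59012, -30518), -1) = Pow(-89530, -1) = Rational(-1, 89530)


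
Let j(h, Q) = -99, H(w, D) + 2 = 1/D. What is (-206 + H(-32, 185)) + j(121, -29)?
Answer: -56794/185 ≈ -306.99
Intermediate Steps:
H(w, D) = -2 + 1/D
(-206 + H(-32, 185)) + j(121, -29) = (-206 + (-2 + 1/185)) - 99 = (-206 - 369/185) - 99 = -38479/185 - 99 = -56794/185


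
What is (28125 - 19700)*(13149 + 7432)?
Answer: 173394925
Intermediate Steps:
(28125 - 19700)*(13149 + 7432) = 8425*20581 = 173394925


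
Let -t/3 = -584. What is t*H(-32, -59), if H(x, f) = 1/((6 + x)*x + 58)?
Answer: 876/445 ≈ 1.9685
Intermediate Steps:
t = 1752 (t = -3*(-584) = 1752)
H(x, f) = 1/(58 + x*(6 + x)) (H(x, f) = 1/(x*(6 + x) + 58) = 1/(58 + x*(6 + x)))
t*H(-32, -59) = 1752/(58 + (-32)² + 6*(-32)) = 1752/(58 + 1024 - 192) = 1752/890 = 1752*(1/890) = 876/445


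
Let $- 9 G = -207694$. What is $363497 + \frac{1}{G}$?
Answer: $\frac{75496145927}{207694} \approx 3.635 \cdot 10^{5}$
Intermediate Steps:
$G = \frac{207694}{9}$ ($G = \left(- \frac{1}{9}\right) \left(-207694\right) = \frac{207694}{9} \approx 23077.0$)
$363497 + \frac{1}{G} = 363497 + \frac{1}{\frac{207694}{9}} = 363497 + \frac{9}{207694} = \frac{75496145927}{207694}$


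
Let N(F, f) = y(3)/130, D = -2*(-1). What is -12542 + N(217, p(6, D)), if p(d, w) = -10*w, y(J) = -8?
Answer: -815234/65 ≈ -12542.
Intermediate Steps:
D = 2
N(F, f) = -4/65 (N(F, f) = -8/130 = -8*1/130 = -4/65)
-12542 + N(217, p(6, D)) = -12542 - 4/65 = -815234/65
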